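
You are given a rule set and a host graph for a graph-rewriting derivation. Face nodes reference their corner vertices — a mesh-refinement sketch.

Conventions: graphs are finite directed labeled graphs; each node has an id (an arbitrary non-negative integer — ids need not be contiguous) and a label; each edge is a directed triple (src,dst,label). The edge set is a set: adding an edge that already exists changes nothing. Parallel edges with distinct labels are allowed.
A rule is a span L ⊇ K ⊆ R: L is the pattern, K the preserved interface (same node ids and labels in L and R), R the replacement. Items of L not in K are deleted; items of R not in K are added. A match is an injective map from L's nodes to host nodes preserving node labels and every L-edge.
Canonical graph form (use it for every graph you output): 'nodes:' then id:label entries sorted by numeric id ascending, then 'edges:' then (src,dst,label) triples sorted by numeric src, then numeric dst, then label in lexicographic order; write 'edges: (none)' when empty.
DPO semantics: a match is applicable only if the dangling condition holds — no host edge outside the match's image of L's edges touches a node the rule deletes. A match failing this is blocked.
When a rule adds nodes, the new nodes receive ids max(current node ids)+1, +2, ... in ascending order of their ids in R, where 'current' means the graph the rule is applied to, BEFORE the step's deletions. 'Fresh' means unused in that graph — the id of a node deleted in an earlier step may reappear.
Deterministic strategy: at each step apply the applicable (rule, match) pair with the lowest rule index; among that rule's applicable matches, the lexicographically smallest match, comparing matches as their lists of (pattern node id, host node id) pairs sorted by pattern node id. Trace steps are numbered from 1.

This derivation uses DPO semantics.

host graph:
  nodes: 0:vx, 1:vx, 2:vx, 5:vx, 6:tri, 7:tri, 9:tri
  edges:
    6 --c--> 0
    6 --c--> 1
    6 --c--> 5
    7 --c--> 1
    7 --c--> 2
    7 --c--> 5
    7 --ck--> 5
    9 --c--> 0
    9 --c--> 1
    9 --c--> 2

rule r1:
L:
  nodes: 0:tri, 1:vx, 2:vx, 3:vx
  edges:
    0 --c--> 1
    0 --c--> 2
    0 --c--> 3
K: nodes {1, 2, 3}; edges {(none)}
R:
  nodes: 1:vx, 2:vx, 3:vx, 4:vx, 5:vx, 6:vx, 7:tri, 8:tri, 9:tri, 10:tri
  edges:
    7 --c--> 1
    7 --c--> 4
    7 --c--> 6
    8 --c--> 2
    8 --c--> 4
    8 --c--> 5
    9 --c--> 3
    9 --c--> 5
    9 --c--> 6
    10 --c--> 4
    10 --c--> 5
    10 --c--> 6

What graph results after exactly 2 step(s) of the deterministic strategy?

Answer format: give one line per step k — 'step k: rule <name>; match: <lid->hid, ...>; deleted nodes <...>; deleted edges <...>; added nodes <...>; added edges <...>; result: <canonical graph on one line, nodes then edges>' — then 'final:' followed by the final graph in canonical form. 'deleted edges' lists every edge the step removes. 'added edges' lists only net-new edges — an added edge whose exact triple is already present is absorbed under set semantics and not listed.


step 1: rule r1; match: 0->6, 1->0, 2->1, 3->5; deleted nodes 6; deleted edges (6,0,c); (6,1,c); (6,5,c); added nodes 10, 11, 12, 13, 14, 15, 16; added edges (13,0,c); (13,10,c); (13,12,c); (14,1,c); (14,10,c); (14,11,c); (15,5,c); (15,11,c); (15,12,c); (16,10,c); (16,11,c); (16,12,c); result: nodes: 0:vx, 1:vx, 2:vx, 5:vx, 7:tri, 9:tri, 10:vx, 11:vx, 12:vx, 13:tri, 14:tri, 15:tri, 16:tri edges: (7,1,c); (7,2,c); (7,5,c); (7,5,ck); (9,0,c); (9,1,c); (9,2,c); (13,0,c); (13,10,c); (13,12,c); (14,1,c); (14,10,c); (14,11,c); (15,5,c); (15,11,c); (15,12,c); (16,10,c); (16,11,c); (16,12,c)
step 2: rule r1; match: 0->9, 1->0, 2->1, 3->2; deleted nodes 9; deleted edges (9,0,c); (9,1,c); (9,2,c); added nodes 17, 18, 19, 20, 21, 22, 23; added edges (20,0,c); (20,17,c); (20,19,c); (21,1,c); (21,17,c); (21,18,c); (22,2,c); (22,18,c); (22,19,c); (23,17,c); (23,18,c); (23,19,c); result: nodes: 0:vx, 1:vx, 2:vx, 5:vx, 7:tri, 10:vx, 11:vx, 12:vx, 13:tri, 14:tri, 15:tri, 16:tri, 17:vx, 18:vx, 19:vx, 20:tri, 21:tri, 22:tri, 23:tri edges: (7,1,c); (7,2,c); (7,5,c); (7,5,ck); (13,0,c); (13,10,c); (13,12,c); (14,1,c); (14,10,c); (14,11,c); (15,5,c); (15,11,c); (15,12,c); (16,10,c); (16,11,c); (16,12,c); (20,0,c); (20,17,c); (20,19,c); (21,1,c); (21,17,c); (21,18,c); (22,2,c); (22,18,c); (22,19,c); (23,17,c); (23,18,c); (23,19,c)
final:
nodes: 0:vx, 1:vx, 2:vx, 5:vx, 7:tri, 10:vx, 11:vx, 12:vx, 13:tri, 14:tri, 15:tri, 16:tri, 17:vx, 18:vx, 19:vx, 20:tri, 21:tri, 22:tri, 23:tri
edges: (7,1,c); (7,2,c); (7,5,c); (7,5,ck); (13,0,c); (13,10,c); (13,12,c); (14,1,c); (14,10,c); (14,11,c); (15,5,c); (15,11,c); (15,12,c); (16,10,c); (16,11,c); (16,12,c); (20,0,c); (20,17,c); (20,19,c); (21,1,c); (21,17,c); (21,18,c); (22,2,c); (22,18,c); (22,19,c); (23,17,c); (23,18,c); (23,19,c)


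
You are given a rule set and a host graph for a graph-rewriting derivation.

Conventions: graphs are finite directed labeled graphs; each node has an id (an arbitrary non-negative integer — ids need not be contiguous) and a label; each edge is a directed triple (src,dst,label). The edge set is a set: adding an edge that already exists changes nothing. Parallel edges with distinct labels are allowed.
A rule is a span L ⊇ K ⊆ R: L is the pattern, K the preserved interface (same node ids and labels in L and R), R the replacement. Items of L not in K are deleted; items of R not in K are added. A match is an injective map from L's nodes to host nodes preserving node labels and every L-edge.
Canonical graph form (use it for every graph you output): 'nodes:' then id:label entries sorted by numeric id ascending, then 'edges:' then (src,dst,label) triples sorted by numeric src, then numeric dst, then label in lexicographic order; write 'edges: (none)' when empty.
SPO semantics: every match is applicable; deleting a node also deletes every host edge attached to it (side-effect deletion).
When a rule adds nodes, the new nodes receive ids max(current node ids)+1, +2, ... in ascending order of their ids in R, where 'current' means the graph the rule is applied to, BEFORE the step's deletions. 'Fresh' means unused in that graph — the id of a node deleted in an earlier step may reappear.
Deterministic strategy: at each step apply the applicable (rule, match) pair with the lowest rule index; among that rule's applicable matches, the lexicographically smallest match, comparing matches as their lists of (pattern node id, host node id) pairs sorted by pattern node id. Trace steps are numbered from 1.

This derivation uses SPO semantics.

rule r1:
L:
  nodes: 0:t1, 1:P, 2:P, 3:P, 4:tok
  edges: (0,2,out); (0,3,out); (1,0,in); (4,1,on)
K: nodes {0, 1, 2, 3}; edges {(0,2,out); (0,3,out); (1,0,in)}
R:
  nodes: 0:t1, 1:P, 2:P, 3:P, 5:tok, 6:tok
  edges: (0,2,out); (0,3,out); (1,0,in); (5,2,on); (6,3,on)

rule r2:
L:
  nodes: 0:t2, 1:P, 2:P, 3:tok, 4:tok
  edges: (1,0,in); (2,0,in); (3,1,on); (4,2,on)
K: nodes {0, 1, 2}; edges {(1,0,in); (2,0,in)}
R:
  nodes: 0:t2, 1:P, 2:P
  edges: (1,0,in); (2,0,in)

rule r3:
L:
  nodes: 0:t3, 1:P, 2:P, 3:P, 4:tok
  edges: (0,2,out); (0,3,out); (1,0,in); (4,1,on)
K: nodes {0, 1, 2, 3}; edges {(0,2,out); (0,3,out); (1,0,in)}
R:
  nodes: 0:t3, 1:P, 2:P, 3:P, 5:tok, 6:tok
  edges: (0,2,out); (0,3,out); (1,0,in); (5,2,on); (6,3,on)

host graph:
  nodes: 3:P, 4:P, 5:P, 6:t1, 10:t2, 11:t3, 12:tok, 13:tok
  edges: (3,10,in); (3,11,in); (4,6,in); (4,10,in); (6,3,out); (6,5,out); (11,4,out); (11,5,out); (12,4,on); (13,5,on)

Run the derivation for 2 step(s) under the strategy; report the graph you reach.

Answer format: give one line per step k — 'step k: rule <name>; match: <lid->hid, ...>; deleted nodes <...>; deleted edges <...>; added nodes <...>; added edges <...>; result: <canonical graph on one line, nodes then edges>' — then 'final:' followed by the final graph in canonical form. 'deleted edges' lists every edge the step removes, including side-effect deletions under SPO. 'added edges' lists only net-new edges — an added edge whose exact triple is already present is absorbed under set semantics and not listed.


step 1: rule r1; match: 0->6, 1->4, 2->3, 3->5, 4->12; deleted nodes 12; deleted edges (12,4,on); added nodes 14, 15; added edges (14,3,on); (15,5,on); result: nodes: 3:P, 4:P, 5:P, 6:t1, 10:t2, 11:t3, 13:tok, 14:tok, 15:tok edges: (3,10,in); (3,11,in); (4,6,in); (4,10,in); (6,3,out); (6,5,out); (11,4,out); (11,5,out); (13,5,on); (14,3,on); (15,5,on)
step 2: rule r3; match: 0->11, 1->3, 2->4, 3->5, 4->14; deleted nodes 14; deleted edges (14,3,on); added nodes 16, 17; added edges (16,4,on); (17,5,on); result: nodes: 3:P, 4:P, 5:P, 6:t1, 10:t2, 11:t3, 13:tok, 15:tok, 16:tok, 17:tok edges: (3,10,in); (3,11,in); (4,6,in); (4,10,in); (6,3,out); (6,5,out); (11,4,out); (11,5,out); (13,5,on); (15,5,on); (16,4,on); (17,5,on)
final:
nodes: 3:P, 4:P, 5:P, 6:t1, 10:t2, 11:t3, 13:tok, 15:tok, 16:tok, 17:tok
edges: (3,10,in); (3,11,in); (4,6,in); (4,10,in); (6,3,out); (6,5,out); (11,4,out); (11,5,out); (13,5,on); (15,5,on); (16,4,on); (17,5,on)


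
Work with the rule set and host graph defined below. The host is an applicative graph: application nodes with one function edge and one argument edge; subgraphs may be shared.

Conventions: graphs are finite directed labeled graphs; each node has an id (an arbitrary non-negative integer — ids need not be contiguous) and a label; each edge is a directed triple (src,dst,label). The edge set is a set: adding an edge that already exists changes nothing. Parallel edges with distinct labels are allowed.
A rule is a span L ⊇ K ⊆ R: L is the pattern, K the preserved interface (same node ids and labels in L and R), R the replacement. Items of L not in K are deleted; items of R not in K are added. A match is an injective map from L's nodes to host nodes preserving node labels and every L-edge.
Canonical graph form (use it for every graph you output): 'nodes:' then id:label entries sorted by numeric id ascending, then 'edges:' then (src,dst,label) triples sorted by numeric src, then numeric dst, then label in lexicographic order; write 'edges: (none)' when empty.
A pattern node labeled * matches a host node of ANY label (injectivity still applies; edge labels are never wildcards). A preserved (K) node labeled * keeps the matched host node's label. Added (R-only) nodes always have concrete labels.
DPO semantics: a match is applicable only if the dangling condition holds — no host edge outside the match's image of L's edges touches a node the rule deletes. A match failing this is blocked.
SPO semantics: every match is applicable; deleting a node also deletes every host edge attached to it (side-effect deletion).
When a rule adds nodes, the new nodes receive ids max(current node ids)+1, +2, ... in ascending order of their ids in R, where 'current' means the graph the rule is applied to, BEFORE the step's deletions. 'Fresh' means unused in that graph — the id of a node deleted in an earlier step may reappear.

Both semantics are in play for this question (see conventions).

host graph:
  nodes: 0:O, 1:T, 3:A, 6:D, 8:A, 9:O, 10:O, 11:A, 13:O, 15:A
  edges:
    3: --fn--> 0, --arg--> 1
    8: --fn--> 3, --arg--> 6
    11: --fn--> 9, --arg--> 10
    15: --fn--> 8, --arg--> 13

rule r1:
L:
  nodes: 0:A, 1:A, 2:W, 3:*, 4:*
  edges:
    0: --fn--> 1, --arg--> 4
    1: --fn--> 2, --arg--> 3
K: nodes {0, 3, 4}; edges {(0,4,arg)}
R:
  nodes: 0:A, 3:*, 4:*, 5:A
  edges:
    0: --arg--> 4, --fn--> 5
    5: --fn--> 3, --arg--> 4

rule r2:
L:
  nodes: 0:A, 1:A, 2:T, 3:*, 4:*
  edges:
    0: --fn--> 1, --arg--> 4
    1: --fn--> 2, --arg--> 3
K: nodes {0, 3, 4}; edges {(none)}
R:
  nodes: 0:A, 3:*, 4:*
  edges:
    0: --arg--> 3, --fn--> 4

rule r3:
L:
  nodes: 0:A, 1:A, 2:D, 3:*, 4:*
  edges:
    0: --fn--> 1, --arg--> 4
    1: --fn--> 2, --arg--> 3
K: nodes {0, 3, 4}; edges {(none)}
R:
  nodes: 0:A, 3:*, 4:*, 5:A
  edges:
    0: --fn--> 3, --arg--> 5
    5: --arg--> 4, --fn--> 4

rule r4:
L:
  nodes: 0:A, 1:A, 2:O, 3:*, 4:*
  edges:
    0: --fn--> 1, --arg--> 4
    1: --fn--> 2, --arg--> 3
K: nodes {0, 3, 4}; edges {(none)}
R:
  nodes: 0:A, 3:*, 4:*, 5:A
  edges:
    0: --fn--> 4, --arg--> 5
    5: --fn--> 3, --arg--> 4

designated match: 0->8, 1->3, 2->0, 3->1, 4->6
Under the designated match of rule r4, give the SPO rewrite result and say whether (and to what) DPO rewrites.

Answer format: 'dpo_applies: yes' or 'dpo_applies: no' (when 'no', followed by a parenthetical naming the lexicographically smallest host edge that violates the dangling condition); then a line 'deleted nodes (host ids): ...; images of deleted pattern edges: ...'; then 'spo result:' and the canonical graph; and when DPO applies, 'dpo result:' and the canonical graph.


dpo_applies: yes
deleted nodes (host ids): 0, 3; images of deleted pattern edges: (3,0,fn); (3,1,arg); (8,3,fn); (8,6,arg)
spo result:
nodes: 1:T, 6:D, 8:A, 9:O, 10:O, 11:A, 13:O, 15:A, 16:A
edges: (8,6,fn); (8,16,arg); (11,9,fn); (11,10,arg); (15,8,fn); (15,13,arg); (16,1,fn); (16,6,arg)
dpo result:
nodes: 1:T, 6:D, 8:A, 9:O, 10:O, 11:A, 13:O, 15:A, 16:A
edges: (8,6,fn); (8,16,arg); (11,9,fn); (11,10,arg); (15,8,fn); (15,13,arg); (16,1,fn); (16,6,arg)


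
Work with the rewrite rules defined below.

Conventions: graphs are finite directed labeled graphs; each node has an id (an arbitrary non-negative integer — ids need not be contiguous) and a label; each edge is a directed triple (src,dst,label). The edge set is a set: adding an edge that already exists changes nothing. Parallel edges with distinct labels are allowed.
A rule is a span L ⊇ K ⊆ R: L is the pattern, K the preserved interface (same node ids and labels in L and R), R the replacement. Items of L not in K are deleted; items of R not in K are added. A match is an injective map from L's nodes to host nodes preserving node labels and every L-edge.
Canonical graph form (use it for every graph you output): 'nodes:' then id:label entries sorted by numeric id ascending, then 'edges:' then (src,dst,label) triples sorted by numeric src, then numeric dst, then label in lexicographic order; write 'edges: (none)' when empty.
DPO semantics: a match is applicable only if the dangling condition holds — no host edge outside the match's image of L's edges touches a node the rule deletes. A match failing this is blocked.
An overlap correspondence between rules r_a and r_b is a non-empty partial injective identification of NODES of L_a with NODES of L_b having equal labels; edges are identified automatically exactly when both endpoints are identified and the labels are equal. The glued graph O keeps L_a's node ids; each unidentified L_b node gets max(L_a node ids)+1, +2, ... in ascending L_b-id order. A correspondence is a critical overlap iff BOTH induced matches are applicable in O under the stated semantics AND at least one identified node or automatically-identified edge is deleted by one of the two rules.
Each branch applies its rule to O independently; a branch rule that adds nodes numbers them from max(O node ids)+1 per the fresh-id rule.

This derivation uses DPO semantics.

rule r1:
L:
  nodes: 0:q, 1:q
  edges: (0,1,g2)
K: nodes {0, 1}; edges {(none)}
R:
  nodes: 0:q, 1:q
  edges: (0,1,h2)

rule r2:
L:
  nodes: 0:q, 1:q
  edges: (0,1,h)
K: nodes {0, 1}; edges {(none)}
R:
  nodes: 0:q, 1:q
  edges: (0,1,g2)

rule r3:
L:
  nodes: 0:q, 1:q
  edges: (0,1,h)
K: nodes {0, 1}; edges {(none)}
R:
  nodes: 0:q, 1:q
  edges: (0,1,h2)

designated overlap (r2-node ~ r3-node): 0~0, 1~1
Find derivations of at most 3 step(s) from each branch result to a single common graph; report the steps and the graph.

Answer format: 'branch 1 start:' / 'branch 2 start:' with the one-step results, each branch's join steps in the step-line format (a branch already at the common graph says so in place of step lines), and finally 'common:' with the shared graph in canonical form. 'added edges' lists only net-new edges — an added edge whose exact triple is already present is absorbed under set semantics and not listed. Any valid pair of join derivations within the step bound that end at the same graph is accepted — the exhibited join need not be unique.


branch 1 start:
nodes: 0:q, 1:q
edges: (0,1,g2)
branch 2 start:
nodes: 0:q, 1:q
edges: (0,1,h2)
branch 1 step 1: rule r1; match: 0->0, 1->1; deleted nodes (none); deleted edges (0,1,g2); added nodes (none); added edges (0,1,h2); result: nodes: 0:q, 1:q edges: (0,1,h2)
branch 2: already at the common graph (0 steps)
common:
nodes: 0:q, 1:q
edges: (0,1,h2)


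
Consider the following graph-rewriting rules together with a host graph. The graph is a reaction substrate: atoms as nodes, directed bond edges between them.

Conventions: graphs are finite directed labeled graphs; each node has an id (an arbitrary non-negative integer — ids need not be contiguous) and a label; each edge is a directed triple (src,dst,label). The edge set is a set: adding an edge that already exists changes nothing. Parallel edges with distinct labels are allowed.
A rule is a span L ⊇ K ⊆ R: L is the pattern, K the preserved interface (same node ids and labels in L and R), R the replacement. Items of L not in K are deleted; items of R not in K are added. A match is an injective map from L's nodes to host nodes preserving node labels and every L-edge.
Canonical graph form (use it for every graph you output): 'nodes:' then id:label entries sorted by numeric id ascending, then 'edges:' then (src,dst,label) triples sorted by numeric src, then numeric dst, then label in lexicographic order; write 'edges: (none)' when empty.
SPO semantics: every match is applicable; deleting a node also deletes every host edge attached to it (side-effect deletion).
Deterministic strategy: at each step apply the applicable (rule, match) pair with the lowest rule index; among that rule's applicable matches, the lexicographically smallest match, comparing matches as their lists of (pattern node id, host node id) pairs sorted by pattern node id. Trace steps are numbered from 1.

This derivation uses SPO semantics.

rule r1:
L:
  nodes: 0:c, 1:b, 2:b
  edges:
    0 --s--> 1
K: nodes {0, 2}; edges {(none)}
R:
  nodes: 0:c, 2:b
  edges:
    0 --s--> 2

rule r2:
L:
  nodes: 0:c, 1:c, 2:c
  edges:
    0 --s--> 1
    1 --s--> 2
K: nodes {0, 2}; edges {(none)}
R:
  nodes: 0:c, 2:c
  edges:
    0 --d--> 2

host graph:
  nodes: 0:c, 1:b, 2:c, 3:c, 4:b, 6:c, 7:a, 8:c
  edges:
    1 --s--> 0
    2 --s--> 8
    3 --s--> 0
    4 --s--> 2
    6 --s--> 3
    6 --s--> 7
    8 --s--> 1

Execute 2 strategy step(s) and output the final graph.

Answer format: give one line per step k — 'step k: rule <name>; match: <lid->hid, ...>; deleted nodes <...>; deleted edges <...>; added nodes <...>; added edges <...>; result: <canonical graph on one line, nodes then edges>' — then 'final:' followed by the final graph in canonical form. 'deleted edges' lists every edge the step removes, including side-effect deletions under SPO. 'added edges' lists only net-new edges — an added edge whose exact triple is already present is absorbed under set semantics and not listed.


step 1: rule r1; match: 0->8, 1->1, 2->4; deleted nodes 1; deleted edges (1,0,s); (8,1,s); added nodes (none); added edges (8,4,s); result: nodes: 0:c, 2:c, 3:c, 4:b, 6:c, 7:a, 8:c edges: (2,8,s); (3,0,s); (4,2,s); (6,3,s); (6,7,s); (8,4,s)
step 2: rule r2; match: 0->6, 1->3, 2->0; deleted nodes 3; deleted edges (3,0,s); (6,3,s); added nodes (none); added edges (6,0,d); result: nodes: 0:c, 2:c, 4:b, 6:c, 7:a, 8:c edges: (2,8,s); (4,2,s); (6,0,d); (6,7,s); (8,4,s)
final:
nodes: 0:c, 2:c, 4:b, 6:c, 7:a, 8:c
edges: (2,8,s); (4,2,s); (6,0,d); (6,7,s); (8,4,s)


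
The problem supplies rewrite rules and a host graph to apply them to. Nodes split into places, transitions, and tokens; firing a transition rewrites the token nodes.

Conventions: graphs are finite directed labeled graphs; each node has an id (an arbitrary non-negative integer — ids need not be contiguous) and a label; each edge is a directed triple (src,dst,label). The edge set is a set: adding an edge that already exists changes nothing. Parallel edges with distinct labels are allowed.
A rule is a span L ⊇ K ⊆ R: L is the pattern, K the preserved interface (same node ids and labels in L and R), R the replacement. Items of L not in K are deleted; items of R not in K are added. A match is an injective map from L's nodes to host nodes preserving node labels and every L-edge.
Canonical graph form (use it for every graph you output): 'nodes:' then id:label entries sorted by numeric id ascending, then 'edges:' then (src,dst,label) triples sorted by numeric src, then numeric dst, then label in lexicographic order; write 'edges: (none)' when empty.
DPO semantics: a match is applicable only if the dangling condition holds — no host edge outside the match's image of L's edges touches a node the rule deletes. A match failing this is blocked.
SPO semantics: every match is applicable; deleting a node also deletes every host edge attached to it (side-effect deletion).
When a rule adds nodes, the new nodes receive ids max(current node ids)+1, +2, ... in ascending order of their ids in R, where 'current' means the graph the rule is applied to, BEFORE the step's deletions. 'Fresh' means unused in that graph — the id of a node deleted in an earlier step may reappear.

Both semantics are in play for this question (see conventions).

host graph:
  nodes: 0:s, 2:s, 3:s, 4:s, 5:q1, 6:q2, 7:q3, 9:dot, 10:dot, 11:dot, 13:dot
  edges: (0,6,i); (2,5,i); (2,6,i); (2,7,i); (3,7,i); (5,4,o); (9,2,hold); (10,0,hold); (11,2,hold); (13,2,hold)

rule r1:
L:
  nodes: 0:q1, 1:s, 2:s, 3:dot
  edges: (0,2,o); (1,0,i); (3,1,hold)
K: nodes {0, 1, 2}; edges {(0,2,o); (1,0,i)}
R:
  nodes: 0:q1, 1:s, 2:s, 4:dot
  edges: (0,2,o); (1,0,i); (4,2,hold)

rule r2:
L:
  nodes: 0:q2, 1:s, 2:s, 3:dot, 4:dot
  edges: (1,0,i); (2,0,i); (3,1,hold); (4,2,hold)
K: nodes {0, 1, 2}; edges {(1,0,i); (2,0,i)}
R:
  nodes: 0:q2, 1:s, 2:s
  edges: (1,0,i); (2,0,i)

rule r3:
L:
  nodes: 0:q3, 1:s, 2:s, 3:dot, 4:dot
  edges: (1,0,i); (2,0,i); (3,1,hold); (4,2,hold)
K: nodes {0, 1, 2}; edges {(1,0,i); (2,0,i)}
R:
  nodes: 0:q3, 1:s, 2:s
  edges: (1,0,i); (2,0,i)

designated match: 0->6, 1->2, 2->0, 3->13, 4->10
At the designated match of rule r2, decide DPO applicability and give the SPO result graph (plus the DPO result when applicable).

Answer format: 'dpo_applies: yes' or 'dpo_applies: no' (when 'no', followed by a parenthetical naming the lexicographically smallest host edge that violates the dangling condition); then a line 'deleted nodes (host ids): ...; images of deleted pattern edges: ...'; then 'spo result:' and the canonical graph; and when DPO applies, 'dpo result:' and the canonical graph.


dpo_applies: yes
deleted nodes (host ids): 10, 13; images of deleted pattern edges: (10,0,hold); (13,2,hold)
spo result:
nodes: 0:s, 2:s, 3:s, 4:s, 5:q1, 6:q2, 7:q3, 9:dot, 11:dot
edges: (0,6,i); (2,5,i); (2,6,i); (2,7,i); (3,7,i); (5,4,o); (9,2,hold); (11,2,hold)
dpo result:
nodes: 0:s, 2:s, 3:s, 4:s, 5:q1, 6:q2, 7:q3, 9:dot, 11:dot
edges: (0,6,i); (2,5,i); (2,6,i); (2,7,i); (3,7,i); (5,4,o); (9,2,hold); (11,2,hold)


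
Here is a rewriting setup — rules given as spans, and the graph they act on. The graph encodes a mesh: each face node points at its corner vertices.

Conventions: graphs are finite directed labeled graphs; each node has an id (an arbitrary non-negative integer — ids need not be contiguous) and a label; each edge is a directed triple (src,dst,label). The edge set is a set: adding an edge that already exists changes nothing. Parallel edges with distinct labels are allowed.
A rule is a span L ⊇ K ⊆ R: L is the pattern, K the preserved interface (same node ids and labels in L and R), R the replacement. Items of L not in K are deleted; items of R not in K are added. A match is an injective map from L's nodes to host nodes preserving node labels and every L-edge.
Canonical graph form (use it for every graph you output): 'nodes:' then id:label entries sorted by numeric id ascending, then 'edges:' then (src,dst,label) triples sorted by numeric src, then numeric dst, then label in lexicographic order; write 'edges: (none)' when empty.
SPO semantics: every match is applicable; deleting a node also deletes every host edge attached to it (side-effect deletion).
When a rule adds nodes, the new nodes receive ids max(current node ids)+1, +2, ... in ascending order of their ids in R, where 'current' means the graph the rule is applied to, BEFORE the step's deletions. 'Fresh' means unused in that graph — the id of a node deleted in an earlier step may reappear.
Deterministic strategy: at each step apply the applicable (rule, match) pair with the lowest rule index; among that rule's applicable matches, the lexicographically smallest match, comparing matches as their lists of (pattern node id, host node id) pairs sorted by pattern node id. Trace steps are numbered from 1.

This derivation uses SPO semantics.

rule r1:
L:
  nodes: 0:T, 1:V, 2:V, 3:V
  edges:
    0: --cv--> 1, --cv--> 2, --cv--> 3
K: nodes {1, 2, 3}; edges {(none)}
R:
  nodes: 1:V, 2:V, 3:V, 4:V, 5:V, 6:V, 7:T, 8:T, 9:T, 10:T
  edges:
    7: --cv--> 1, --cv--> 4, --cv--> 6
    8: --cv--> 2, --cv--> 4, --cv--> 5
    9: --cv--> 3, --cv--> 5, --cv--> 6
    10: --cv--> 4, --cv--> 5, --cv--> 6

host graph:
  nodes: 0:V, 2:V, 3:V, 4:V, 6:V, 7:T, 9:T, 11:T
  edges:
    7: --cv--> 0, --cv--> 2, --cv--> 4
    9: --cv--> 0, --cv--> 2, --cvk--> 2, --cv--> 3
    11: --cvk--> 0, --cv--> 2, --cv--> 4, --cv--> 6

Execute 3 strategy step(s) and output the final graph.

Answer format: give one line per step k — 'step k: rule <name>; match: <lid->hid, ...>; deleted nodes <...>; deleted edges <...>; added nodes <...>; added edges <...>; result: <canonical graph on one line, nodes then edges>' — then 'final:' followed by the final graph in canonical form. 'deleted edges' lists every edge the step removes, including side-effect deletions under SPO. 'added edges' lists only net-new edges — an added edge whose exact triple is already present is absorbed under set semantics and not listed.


step 1: rule r1; match: 0->7, 1->0, 2->2, 3->4; deleted nodes 7; deleted edges (7,0,cv); (7,2,cv); (7,4,cv); added nodes 12, 13, 14, 15, 16, 17, 18; added edges (15,0,cv); (15,12,cv); (15,14,cv); (16,2,cv); (16,12,cv); (16,13,cv); (17,4,cv); (17,13,cv); (17,14,cv); (18,12,cv); (18,13,cv); (18,14,cv); result: nodes: 0:V, 2:V, 3:V, 4:V, 6:V, 9:T, 11:T, 12:V, 13:V, 14:V, 15:T, 16:T, 17:T, 18:T edges: (9,0,cv); (9,2,cv); (9,2,cvk); (9,3,cv); (11,0,cvk); (11,2,cv); (11,4,cv); (11,6,cv); (15,0,cv); (15,12,cv); (15,14,cv); (16,2,cv); (16,12,cv); (16,13,cv); (17,4,cv); (17,13,cv); (17,14,cv); (18,12,cv); (18,13,cv); (18,14,cv)
step 2: rule r1; match: 0->9, 1->0, 2->2, 3->3; deleted nodes 9; deleted edges (9,0,cv); (9,2,cv); (9,2,cvk); (9,3,cv); added nodes 19, 20, 21, 22, 23, 24, 25; added edges (22,0,cv); (22,19,cv); (22,21,cv); (23,2,cv); (23,19,cv); (23,20,cv); (24,3,cv); (24,20,cv); (24,21,cv); (25,19,cv); (25,20,cv); (25,21,cv); result: nodes: 0:V, 2:V, 3:V, 4:V, 6:V, 11:T, 12:V, 13:V, 14:V, 15:T, 16:T, 17:T, 18:T, 19:V, 20:V, 21:V, 22:T, 23:T, 24:T, 25:T edges: (11,0,cvk); (11,2,cv); (11,4,cv); (11,6,cv); (15,0,cv); (15,12,cv); (15,14,cv); (16,2,cv); (16,12,cv); (16,13,cv); (17,4,cv); (17,13,cv); (17,14,cv); (18,12,cv); (18,13,cv); (18,14,cv); (22,0,cv); (22,19,cv); (22,21,cv); (23,2,cv); (23,19,cv); (23,20,cv); (24,3,cv); (24,20,cv); (24,21,cv); (25,19,cv); (25,20,cv); (25,21,cv)
step 3: rule r1; match: 0->11, 1->2, 2->4, 3->6; deleted nodes 11; deleted edges (11,0,cvk); (11,2,cv); (11,4,cv); (11,6,cv); added nodes 26, 27, 28, 29, 30, 31, 32; added edges (29,2,cv); (29,26,cv); (29,28,cv); (30,4,cv); (30,26,cv); (30,27,cv); (31,6,cv); (31,27,cv); (31,28,cv); (32,26,cv); (32,27,cv); (32,28,cv); result: nodes: 0:V, 2:V, 3:V, 4:V, 6:V, 12:V, 13:V, 14:V, 15:T, 16:T, 17:T, 18:T, 19:V, 20:V, 21:V, 22:T, 23:T, 24:T, 25:T, 26:V, 27:V, 28:V, 29:T, 30:T, 31:T, 32:T edges: (15,0,cv); (15,12,cv); (15,14,cv); (16,2,cv); (16,12,cv); (16,13,cv); (17,4,cv); (17,13,cv); (17,14,cv); (18,12,cv); (18,13,cv); (18,14,cv); (22,0,cv); (22,19,cv); (22,21,cv); (23,2,cv); (23,19,cv); (23,20,cv); (24,3,cv); (24,20,cv); (24,21,cv); (25,19,cv); (25,20,cv); (25,21,cv); (29,2,cv); (29,26,cv); (29,28,cv); (30,4,cv); (30,26,cv); (30,27,cv); (31,6,cv); (31,27,cv); (31,28,cv); (32,26,cv); (32,27,cv); (32,28,cv)
final:
nodes: 0:V, 2:V, 3:V, 4:V, 6:V, 12:V, 13:V, 14:V, 15:T, 16:T, 17:T, 18:T, 19:V, 20:V, 21:V, 22:T, 23:T, 24:T, 25:T, 26:V, 27:V, 28:V, 29:T, 30:T, 31:T, 32:T
edges: (15,0,cv); (15,12,cv); (15,14,cv); (16,2,cv); (16,12,cv); (16,13,cv); (17,4,cv); (17,13,cv); (17,14,cv); (18,12,cv); (18,13,cv); (18,14,cv); (22,0,cv); (22,19,cv); (22,21,cv); (23,2,cv); (23,19,cv); (23,20,cv); (24,3,cv); (24,20,cv); (24,21,cv); (25,19,cv); (25,20,cv); (25,21,cv); (29,2,cv); (29,26,cv); (29,28,cv); (30,4,cv); (30,26,cv); (30,27,cv); (31,6,cv); (31,27,cv); (31,28,cv); (32,26,cv); (32,27,cv); (32,28,cv)


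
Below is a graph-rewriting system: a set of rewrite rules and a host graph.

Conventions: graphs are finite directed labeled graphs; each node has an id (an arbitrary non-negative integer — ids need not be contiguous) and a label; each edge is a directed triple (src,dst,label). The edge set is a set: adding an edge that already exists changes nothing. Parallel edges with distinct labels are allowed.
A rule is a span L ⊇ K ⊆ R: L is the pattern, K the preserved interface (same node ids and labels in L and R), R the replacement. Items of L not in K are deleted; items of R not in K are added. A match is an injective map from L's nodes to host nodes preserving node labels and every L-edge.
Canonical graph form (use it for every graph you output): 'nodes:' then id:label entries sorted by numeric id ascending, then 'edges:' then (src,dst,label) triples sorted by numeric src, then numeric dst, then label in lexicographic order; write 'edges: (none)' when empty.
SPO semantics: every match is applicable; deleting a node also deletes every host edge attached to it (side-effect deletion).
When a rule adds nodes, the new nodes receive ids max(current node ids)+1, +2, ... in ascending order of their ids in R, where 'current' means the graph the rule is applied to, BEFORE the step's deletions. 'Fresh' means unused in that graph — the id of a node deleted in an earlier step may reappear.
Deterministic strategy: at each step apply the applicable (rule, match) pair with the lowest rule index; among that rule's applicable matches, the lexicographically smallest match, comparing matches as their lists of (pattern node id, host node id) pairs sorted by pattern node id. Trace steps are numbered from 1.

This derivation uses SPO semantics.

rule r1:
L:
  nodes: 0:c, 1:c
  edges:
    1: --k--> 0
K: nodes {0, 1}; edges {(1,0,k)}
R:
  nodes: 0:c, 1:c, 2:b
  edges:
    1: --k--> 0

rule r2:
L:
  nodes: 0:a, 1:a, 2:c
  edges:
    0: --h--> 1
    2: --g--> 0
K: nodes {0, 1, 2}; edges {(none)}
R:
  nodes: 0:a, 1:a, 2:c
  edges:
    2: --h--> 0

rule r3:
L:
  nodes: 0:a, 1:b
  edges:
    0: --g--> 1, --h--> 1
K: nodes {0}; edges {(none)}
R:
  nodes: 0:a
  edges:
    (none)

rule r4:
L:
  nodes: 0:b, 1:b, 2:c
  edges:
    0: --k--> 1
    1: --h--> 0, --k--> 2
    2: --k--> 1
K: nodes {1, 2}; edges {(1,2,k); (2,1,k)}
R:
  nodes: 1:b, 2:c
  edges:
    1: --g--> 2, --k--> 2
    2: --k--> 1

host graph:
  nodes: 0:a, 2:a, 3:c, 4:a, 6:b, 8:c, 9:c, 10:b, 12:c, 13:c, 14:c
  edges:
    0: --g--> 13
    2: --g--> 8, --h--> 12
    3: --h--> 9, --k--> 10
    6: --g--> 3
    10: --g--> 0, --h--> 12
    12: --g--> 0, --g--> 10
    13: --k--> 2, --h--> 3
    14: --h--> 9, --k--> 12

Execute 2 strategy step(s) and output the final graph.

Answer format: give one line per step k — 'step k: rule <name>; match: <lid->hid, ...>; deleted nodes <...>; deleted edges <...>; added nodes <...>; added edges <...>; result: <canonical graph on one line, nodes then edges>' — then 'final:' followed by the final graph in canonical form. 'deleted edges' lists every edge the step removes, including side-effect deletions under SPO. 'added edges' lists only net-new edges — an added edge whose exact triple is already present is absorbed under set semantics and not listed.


step 1: rule r1; match: 0->12, 1->14; deleted nodes (none); deleted edges (none); added nodes 15; added edges (none); result: nodes: 0:a, 2:a, 3:c, 4:a, 6:b, 8:c, 9:c, 10:b, 12:c, 13:c, 14:c, 15:b edges: (0,13,g); (2,8,g); (2,12,h); (3,9,h); (3,10,k); (6,3,g); (10,0,g); (10,12,h); (12,0,g); (12,10,g); (13,2,k); (13,3,h); (14,9,h); (14,12,k)
step 2: rule r1; match: 0->12, 1->14; deleted nodes (none); deleted edges (none); added nodes 16; added edges (none); result: nodes: 0:a, 2:a, 3:c, 4:a, 6:b, 8:c, 9:c, 10:b, 12:c, 13:c, 14:c, 15:b, 16:b edges: (0,13,g); (2,8,g); (2,12,h); (3,9,h); (3,10,k); (6,3,g); (10,0,g); (10,12,h); (12,0,g); (12,10,g); (13,2,k); (13,3,h); (14,9,h); (14,12,k)
final:
nodes: 0:a, 2:a, 3:c, 4:a, 6:b, 8:c, 9:c, 10:b, 12:c, 13:c, 14:c, 15:b, 16:b
edges: (0,13,g); (2,8,g); (2,12,h); (3,9,h); (3,10,k); (6,3,g); (10,0,g); (10,12,h); (12,0,g); (12,10,g); (13,2,k); (13,3,h); (14,9,h); (14,12,k)


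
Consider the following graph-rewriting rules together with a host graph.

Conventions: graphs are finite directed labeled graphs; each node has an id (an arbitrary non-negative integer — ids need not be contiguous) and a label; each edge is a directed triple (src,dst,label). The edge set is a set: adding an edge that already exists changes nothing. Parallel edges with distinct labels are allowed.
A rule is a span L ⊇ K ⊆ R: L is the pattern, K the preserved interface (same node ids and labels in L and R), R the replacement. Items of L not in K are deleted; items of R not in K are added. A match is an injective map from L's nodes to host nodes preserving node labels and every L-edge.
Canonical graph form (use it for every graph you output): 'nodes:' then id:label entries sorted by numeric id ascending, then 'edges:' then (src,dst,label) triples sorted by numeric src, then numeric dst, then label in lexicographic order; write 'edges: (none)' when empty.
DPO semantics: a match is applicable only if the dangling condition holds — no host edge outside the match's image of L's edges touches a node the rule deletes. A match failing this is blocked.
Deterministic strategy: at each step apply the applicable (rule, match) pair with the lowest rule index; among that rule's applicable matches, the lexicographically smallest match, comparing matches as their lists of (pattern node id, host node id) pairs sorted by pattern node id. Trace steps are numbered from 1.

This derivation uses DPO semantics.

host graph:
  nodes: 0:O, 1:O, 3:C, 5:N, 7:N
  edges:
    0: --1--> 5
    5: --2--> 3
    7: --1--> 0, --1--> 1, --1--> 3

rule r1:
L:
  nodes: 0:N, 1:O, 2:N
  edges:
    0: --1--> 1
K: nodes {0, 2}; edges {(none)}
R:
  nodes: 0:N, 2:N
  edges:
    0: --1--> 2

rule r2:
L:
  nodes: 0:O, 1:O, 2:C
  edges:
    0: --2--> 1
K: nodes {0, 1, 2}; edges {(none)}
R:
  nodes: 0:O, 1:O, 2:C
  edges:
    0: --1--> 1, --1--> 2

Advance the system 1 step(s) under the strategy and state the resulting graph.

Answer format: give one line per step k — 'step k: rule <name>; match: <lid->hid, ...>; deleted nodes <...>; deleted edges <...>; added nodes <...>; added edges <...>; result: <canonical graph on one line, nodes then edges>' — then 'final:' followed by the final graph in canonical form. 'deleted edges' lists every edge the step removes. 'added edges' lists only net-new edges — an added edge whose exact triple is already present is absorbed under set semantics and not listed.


step 1: rule r1; match: 0->7, 1->1, 2->5; deleted nodes 1; deleted edges (7,1,1); added nodes (none); added edges (7,5,1); result: nodes: 0:O, 3:C, 5:N, 7:N edges: (0,5,1); (5,3,2); (7,0,1); (7,3,1); (7,5,1)
final:
nodes: 0:O, 3:C, 5:N, 7:N
edges: (0,5,1); (5,3,2); (7,0,1); (7,3,1); (7,5,1)


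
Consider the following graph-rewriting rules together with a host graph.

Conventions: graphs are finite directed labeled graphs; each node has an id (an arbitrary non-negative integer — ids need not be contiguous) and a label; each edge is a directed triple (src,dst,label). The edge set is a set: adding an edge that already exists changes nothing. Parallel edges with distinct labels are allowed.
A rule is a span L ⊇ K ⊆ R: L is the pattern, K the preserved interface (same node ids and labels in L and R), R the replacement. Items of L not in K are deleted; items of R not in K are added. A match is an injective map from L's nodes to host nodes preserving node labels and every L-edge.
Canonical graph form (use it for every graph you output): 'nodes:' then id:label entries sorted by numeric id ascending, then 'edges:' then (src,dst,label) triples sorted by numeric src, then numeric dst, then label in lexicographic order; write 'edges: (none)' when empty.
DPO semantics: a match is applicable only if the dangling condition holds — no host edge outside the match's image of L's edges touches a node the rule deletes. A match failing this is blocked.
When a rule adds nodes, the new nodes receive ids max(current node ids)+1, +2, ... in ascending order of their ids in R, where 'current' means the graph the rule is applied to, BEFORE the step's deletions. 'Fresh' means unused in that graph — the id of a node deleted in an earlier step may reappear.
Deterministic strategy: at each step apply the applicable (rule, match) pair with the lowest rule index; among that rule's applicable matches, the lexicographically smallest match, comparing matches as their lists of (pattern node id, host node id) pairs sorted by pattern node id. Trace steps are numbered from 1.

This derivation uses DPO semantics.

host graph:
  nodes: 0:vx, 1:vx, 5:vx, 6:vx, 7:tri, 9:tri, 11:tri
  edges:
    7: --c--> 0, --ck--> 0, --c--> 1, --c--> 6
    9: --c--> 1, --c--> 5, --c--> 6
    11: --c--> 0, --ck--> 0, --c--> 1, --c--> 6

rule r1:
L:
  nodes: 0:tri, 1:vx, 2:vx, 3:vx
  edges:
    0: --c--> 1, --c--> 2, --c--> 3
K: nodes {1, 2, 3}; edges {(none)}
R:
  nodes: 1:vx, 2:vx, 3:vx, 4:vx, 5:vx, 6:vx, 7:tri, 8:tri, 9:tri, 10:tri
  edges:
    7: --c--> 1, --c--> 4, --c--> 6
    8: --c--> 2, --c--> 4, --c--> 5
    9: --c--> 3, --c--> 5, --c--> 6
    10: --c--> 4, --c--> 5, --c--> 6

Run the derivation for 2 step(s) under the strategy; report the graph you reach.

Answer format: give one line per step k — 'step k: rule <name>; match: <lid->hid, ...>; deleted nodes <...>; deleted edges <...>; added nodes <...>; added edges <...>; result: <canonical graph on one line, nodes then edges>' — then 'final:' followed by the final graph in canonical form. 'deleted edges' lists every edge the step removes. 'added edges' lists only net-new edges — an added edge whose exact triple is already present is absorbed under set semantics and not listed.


step 1: rule r1; match: 0->9, 1->1, 2->5, 3->6; deleted nodes 9; deleted edges (9,1,c); (9,5,c); (9,6,c); added nodes 12, 13, 14, 15, 16, 17, 18; added edges (15,1,c); (15,12,c); (15,14,c); (16,5,c); (16,12,c); (16,13,c); (17,6,c); (17,13,c); (17,14,c); (18,12,c); (18,13,c); (18,14,c); result: nodes: 0:vx, 1:vx, 5:vx, 6:vx, 7:tri, 11:tri, 12:vx, 13:vx, 14:vx, 15:tri, 16:tri, 17:tri, 18:tri edges: (7,0,c); (7,0,ck); (7,1,c); (7,6,c); (11,0,c); (11,0,ck); (11,1,c); (11,6,c); (15,1,c); (15,12,c); (15,14,c); (16,5,c); (16,12,c); (16,13,c); (17,6,c); (17,13,c); (17,14,c); (18,12,c); (18,13,c); (18,14,c)
step 2: rule r1; match: 0->15, 1->1, 2->12, 3->14; deleted nodes 15; deleted edges (15,1,c); (15,12,c); (15,14,c); added nodes 19, 20, 21, 22, 23, 24, 25; added edges (22,1,c); (22,19,c); (22,21,c); (23,12,c); (23,19,c); (23,20,c); (24,14,c); (24,20,c); (24,21,c); (25,19,c); (25,20,c); (25,21,c); result: nodes: 0:vx, 1:vx, 5:vx, 6:vx, 7:tri, 11:tri, 12:vx, 13:vx, 14:vx, 16:tri, 17:tri, 18:tri, 19:vx, 20:vx, 21:vx, 22:tri, 23:tri, 24:tri, 25:tri edges: (7,0,c); (7,0,ck); (7,1,c); (7,6,c); (11,0,c); (11,0,ck); (11,1,c); (11,6,c); (16,5,c); (16,12,c); (16,13,c); (17,6,c); (17,13,c); (17,14,c); (18,12,c); (18,13,c); (18,14,c); (22,1,c); (22,19,c); (22,21,c); (23,12,c); (23,19,c); (23,20,c); (24,14,c); (24,20,c); (24,21,c); (25,19,c); (25,20,c); (25,21,c)
final:
nodes: 0:vx, 1:vx, 5:vx, 6:vx, 7:tri, 11:tri, 12:vx, 13:vx, 14:vx, 16:tri, 17:tri, 18:tri, 19:vx, 20:vx, 21:vx, 22:tri, 23:tri, 24:tri, 25:tri
edges: (7,0,c); (7,0,ck); (7,1,c); (7,6,c); (11,0,c); (11,0,ck); (11,1,c); (11,6,c); (16,5,c); (16,12,c); (16,13,c); (17,6,c); (17,13,c); (17,14,c); (18,12,c); (18,13,c); (18,14,c); (22,1,c); (22,19,c); (22,21,c); (23,12,c); (23,19,c); (23,20,c); (24,14,c); (24,20,c); (24,21,c); (25,19,c); (25,20,c); (25,21,c)
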